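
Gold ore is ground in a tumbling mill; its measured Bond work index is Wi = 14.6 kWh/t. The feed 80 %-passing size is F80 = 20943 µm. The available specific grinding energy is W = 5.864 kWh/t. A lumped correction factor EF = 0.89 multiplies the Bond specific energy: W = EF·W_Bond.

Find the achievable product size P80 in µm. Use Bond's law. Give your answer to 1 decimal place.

W = 10 Wi / √P80 − 10 Wi / √F80
W_Bond = W / EF = 5.864 / 0.89 = 6.5888 kWh/t
P80^-0.5 = F80^-0.5 + W_Bond/(10 Wi)
  = 6.5888/(10·14.6) + 1/√20943 = 0.045129 + 0.006910 = 0.052039
P80 = (1/0.052039)² = 19.2165² = 369.27 µm

P80 = 369.3 µm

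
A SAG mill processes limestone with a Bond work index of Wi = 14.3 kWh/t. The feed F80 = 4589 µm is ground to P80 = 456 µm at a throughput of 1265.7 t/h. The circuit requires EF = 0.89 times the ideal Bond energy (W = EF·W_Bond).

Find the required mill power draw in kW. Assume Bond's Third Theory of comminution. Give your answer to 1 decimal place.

W_Bond = 10·Wi·(1/√P₈₀ − 1/√F₈₀)
W = 10·14.3·(1/√456 − 1/√4589) = 10·14.3·(0.032067) = 4.5856 kWh/t
W_actual = 0.89 × 4.5856 = 4.0812 kWh/t
Mill draw = 4.0812 × 1265.7 = 5165.6 kW

P = 5165.6 kW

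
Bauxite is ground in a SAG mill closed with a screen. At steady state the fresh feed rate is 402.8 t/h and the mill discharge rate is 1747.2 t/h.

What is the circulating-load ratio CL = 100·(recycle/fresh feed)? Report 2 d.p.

Mill node: discharge = fresh + recycle.
R = M − F = 1747.2 − 402.8 = 1344.4 t/h
CL = 100·R/F = 100·1344.4/402.8 = 333.76 %

CL = 333.76 %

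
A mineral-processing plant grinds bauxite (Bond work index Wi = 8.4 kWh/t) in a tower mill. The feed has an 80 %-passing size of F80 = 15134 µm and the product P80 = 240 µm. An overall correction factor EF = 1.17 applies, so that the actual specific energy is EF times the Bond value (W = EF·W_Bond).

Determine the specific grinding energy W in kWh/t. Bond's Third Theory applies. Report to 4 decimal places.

W = 5.5451 kWh/t

W = 10 Wi (1/√P80 − 1/√F80)  [Bond]
1/√240 = 0.064550;  1/√15134 = 0.008129
W = 10·8.4·(0.064550 − 0.008129) = 4.7394 kWh/t
With EF = 1.17: W = 4.7394·1.17 = 5.5451 kWh/t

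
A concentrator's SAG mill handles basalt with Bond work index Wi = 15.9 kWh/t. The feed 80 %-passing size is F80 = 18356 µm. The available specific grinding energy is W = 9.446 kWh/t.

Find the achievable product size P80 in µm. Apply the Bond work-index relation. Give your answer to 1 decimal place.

W = 10 Wi (P80^-0.5 − F80^-0.5)
P80^-0.5 = F80^-0.5 + W/(10 Wi)
  = 9.4460/(10·15.9) + 1/√18356 = 0.059409 + 0.007381 = 0.066790
P80 = (1/0.066790)² = 14.9724² = 224.17 µm

P80 = 224.2 µm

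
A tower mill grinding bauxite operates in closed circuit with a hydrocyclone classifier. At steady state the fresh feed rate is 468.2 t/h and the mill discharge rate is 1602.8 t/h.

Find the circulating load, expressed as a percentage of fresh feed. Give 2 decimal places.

M = F + R at steady state, so:
R = M − F = 1602.8 − 468.2 = 1134.6 t/h
CL = 100·R/F = 100·1134.6/468.2 = 242.33 %

CL = 242.33 %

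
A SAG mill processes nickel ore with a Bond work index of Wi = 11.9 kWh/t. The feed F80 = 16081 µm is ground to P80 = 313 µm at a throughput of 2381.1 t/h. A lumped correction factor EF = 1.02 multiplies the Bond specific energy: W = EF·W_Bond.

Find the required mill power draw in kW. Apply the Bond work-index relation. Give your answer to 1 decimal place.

P = 14057.1 kW

W = 10 Wi (1/√P80 − 1/√F80)  [Bond]
W = 10·11.9·(1/√313 − 1/√16081) = 10·11.9·(0.048638) = 5.7879 kWh/t
Corrected W = EF·W_Bond = 1.02·5.7879 = 5.9036 kWh/t
Mill draw = 5.9036 × 2381.1 = 14057.1 kW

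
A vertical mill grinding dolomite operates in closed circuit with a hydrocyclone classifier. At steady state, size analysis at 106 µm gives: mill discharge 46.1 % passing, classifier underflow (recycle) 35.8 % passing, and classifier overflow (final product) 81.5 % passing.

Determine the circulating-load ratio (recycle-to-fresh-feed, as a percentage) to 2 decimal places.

CL = 343.69 %

Balance %-passing 106 µm (r = R/F):
(1+r)d = ru + o → r = (o−d)/(d−u)
r = (81.5 − 46.1)/(46.1 − 35.8) = 35.4/10.3 = 3.4369
CL = 100·r = 343.69 %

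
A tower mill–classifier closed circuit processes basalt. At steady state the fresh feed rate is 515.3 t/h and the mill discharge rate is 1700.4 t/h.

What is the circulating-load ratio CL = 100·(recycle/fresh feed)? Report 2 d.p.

Mill node: discharge = fresh + recycle.
R = M − F = 1700.4 − 515.3 = 1185.1 t/h
CL = 100·R/F = 100·1185.1/515.3 = 229.98 %

CL = 229.98 %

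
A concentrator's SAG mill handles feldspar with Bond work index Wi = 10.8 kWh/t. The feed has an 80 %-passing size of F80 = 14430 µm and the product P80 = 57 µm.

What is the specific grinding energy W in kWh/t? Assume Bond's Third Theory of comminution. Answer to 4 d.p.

W = 10 Wi (P80^-0.5 − F80^-0.5)
1/√57 = 0.132453;  1/√14430 = 0.008325
W = 10·10.8·(0.132453 − 0.008325) = 13.4059 kWh/t

W = 13.4059 kWh/t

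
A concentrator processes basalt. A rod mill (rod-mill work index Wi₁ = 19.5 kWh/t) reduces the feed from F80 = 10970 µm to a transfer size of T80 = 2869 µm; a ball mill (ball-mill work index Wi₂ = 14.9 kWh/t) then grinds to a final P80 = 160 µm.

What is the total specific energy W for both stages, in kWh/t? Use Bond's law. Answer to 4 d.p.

W = 10.7765 kWh/t

Bond: W = 10·Wi·(1/√P80 − 1/√F80)
Stage 1 (10970→2869 µm, Wi₁=19.5): W₁ = 10·19.5·(0.018670 − 0.009548) = 1.7788 kWh/t
Stage 2 (2869→160 µm, Wi₂=14.9): W₂ = 10·14.9·(0.079057 − 0.018670) = 8.9977 kWh/t
W = W₁ + W₂ = 1.7788 + 8.9977 = 10.7765 kWh/t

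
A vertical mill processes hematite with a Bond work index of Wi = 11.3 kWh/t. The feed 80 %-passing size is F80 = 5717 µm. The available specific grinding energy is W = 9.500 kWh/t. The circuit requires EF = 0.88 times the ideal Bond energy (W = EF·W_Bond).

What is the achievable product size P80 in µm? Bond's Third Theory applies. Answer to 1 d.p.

W_Bond = 10·Wi·(1/√P₈₀ − 1/√F₈₀)
W_Bond = W / EF = 9.500 / 0.88 = 10.7955 kWh/t
⇒ 1/√P80 = W_Bond/(10·Wi) + 1/√F80
  = 10.7955/(10·11.3) + 1/√5717 = 0.095535 + 0.013226 = 0.108761
P80 = (1/0.108761)² = 9.1945² = 84.54 µm

P80 = 84.5 µm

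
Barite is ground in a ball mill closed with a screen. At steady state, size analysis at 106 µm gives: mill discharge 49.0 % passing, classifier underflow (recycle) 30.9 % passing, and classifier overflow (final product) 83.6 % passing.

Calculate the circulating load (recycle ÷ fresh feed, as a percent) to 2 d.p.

CL = 191.16 %

Classifier node, passing 106 µm:
d + r·d = r·u + o → r(d−u) = o−d
r = (83.6 − 49.0)/(49.0 − 30.9) = 34.6/18.1 = 1.9116
CL = 100·r = 191.16 %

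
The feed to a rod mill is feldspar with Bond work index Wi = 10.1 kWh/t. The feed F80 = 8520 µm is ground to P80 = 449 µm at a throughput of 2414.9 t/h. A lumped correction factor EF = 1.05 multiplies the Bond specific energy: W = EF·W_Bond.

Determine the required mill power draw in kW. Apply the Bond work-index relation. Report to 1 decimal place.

P = 9311.6 kW

W = 10·Wi·(P80^(-½) − F80^(-½))
W = 10·10.1·(1/√449 − 1/√8520) = 10·10.1·(0.036359) = 3.6723 kWh/t
With EF = 1.05: W = 3.6723·1.05 = 3.8559 kWh/t
Mill draw = 3.8559 × 2414.9 = 9311.6 kW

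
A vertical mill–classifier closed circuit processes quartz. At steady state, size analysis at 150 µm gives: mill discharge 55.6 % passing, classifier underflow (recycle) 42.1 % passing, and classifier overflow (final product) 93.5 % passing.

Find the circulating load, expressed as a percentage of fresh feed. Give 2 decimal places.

CL = 280.74 %

Two-product formula at 150 µm:
r = (o − d)/(d − u)
r = (93.5 − 55.6)/(55.6 − 42.1) = 37.9/13.5 = 2.8074
CL = 100·r = 280.74 %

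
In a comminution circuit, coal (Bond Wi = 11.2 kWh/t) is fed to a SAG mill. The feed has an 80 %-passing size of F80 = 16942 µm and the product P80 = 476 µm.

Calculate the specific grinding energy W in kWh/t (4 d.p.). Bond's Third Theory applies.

Bond: W = 10·Wi·(1/√P80 − 1/√F80)
1/√476 = 0.045835;  1/√16942 = 0.007683
W = 10·11.2·(0.045835 − 0.007683) = 4.2730 kWh/t

W = 4.2730 kWh/t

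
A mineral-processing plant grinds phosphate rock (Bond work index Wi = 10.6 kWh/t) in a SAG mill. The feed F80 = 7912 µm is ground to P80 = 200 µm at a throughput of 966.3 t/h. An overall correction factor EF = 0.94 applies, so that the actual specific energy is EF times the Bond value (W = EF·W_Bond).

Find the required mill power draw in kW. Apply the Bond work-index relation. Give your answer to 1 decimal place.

W = 10 Wi (1/√P80 − 1/√F80)  [Bond]
W = 10·10.6·(1/√200 − 1/√7912) = 10·10.6·(0.059468) = 6.3036 kWh/t
Apply correction: 6.3036 × 0.94 = 5.9254 kWh/t
Mill draw = 5.9254 × 966.3 = 5725.7 kW

P = 5725.7 kW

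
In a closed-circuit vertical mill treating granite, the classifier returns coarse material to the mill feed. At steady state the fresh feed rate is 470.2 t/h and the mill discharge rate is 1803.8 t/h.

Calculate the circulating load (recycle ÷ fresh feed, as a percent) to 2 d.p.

Steady state: M = F + R.
R = M − F = 1803.8 − 470.2 = 1333.6 t/h
CL = 100·R/F = 100·1333.6/470.2 = 283.62 %

CL = 283.62 %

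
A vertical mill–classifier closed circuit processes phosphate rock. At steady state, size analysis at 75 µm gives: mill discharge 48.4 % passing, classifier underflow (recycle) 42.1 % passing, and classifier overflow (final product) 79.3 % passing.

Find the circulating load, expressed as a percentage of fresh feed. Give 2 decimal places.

Balance %-passing 75 µm (r = R/F):
d + r·d = r·u + o → r(d−u) = o−d
r = (79.3 − 48.4)/(48.4 − 42.1) = 30.9/6.3 = 4.9048
CL = 100·r = 490.48 %

CL = 490.48 %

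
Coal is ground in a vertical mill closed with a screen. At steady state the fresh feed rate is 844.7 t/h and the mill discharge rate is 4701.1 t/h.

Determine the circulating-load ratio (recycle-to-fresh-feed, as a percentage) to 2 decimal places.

CL = 456.54 %

Discharge = new feed + return, hence
R = M − F = 4701.1 − 844.7 = 3856.4 t/h
CL = 100·R/F = 100·3856.4/844.7 = 456.54 %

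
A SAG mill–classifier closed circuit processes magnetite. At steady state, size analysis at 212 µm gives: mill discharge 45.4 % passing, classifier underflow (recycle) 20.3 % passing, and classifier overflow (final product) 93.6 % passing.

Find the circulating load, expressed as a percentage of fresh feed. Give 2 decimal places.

Two-product formula at 212 µm:
(1+r)d = ru + o → r = (o−d)/(d−u)
r = (93.6 − 45.4)/(45.4 − 20.3) = 48.2/25.1 = 1.9203
CL = 100·r = 192.03 %

CL = 192.03 %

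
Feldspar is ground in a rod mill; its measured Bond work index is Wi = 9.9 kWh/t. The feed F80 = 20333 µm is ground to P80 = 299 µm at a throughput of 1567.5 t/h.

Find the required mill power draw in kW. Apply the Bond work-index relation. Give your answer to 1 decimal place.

P = 7886.2 kW

W = 10·Wi·(P80^(-½) − F80^(-½))
W = 10·9.9·(1/√299 − 1/√20333) = 10·9.9·(0.050819) = 5.0310 kWh/t
Power = W × throughput = 5.0310 kWh/t × 1567.5 t/h = 7886.2 kW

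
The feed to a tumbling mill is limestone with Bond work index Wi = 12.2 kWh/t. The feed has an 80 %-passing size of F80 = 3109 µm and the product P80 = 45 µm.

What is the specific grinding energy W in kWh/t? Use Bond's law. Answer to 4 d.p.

W = 15.9987 kWh/t

Bond: W = 10·Wi·(1/√P80 − 1/√F80)
1/√45 = 0.149071;  1/√3109 = 0.017935
W = 10·12.2·(0.149071 − 0.017935) = 15.9987 kWh/t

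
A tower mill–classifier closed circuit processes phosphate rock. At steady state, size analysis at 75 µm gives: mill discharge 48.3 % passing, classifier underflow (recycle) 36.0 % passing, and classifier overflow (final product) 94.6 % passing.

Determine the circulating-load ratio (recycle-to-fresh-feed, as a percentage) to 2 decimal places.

Balance %-passing 75 µm (r = R/F):
r = (o − d)/(d − u)
r = (94.6 − 48.3)/(48.3 − 36.0) = 46.3/12.3 = 3.7642
CL = 100·r = 376.42 %

CL = 376.42 %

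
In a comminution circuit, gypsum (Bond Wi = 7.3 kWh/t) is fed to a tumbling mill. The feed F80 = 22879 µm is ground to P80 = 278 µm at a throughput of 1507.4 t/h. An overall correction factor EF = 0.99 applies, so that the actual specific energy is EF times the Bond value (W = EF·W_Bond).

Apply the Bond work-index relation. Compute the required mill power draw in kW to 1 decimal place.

Bond:  W = 10 Wi (1/√P − 1/√F)
W = 10·7.3·(1/√278 − 1/√22879) = 10·7.3·(0.053365) = 3.8956 kWh/t
With EF = 0.99: W = 3.8956·0.99 = 3.8567 kWh/t
Mill draw = 3.8567 × 1507.4 = 5813.6 kW

P = 5813.6 kW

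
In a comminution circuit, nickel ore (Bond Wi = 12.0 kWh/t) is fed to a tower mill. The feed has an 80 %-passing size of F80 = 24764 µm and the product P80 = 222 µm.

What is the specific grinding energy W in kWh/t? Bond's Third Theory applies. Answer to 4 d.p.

W = 7.2913 kWh/t

W = 10·Wi·[P80^(−½) − F80^(−½)]
1/√222 = 0.067116;  1/√24764 = 0.006355
W = 10·12.0·(0.067116 − 0.006355) = 7.2913 kWh/t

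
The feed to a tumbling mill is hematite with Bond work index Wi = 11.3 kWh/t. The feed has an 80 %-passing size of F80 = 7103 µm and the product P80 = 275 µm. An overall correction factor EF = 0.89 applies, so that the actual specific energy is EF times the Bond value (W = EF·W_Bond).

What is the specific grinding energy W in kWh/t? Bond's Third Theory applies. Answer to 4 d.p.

W = 4.8713 kWh/t

W = 10 Wi / √P80 − 10 Wi / √F80
1/√275 = 0.060302;  1/√7103 = 0.011865
W = 10·11.3·(0.060302 − 0.011865) = 5.4734 kWh/t
W_actual = 0.89 × 5.4734 = 4.8713 kWh/t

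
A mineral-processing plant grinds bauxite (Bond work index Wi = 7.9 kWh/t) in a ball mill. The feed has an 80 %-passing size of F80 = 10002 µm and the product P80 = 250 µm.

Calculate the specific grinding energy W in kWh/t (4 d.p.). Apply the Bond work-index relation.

W = 4.2065 kWh/t

Bond: W = 10·Wi·(1/√P80 − 1/√F80)
1/√250 = 0.063246;  1/√10002 = 0.009999
W = 10·7.9·(0.063246 − 0.009999) = 4.2065 kWh/t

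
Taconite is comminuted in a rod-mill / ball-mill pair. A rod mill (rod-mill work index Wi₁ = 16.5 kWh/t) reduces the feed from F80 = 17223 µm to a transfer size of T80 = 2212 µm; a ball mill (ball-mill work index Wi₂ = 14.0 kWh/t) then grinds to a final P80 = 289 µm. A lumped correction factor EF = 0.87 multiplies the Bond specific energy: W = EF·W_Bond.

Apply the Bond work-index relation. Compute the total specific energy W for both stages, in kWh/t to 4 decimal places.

W = 6.5333 kWh/t

W = 10·Wi·(P80^(-½) − F80^(-½))
Stage 1 (17223→2212 µm, Wi₁=16.5): W₁ = 10·16.5·(0.021262 − 0.007620) = 2.2510 kWh/t
Stage 2 (2212→289 µm, Wi₂=14.0): W₂ = 10·14.0·(0.058824 − 0.021262) = 5.2586 kWh/t
W = W₁ + W₂ = 2.2510 + 5.2586 = 7.5096 kWh/t
W_actual = 0.87 × 7.5096 = 6.5333 kWh/t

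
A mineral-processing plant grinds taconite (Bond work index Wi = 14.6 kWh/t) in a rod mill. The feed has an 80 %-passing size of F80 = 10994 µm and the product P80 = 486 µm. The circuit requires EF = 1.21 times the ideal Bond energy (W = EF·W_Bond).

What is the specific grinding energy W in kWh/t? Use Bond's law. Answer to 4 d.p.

W = 6.3286 kWh/t

Bond:  W = 10 Wi (1/√P − 1/√F)
1/√486 = 0.045361;  1/√10994 = 0.009537
W = 10·14.6·(0.045361 − 0.009537) = 5.2303 kWh/t
With EF = 1.21: W = 5.2303·1.21 = 6.3286 kWh/t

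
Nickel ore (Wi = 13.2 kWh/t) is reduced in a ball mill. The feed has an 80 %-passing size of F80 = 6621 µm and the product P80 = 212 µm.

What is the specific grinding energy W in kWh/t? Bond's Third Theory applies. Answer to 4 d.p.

W = 10 Wi / √P80 − 10 Wi / √F80
1/√212 = 0.068680;  1/√6621 = 0.012290
W = 10·13.2·(0.068680 − 0.012290) = 7.4436 kWh/t

W = 7.4436 kWh/t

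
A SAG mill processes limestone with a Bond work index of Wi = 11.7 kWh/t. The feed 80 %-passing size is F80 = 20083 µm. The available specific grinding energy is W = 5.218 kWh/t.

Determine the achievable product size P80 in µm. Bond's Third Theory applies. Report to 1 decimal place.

P80 = 374.8 µm

W = 10 Wi / √P80 − 10 Wi / √F80
⇒ 1/√P80 = W/(10 Wi) + 1/√F80
  = 5.2180/(10·11.7) + 1/√20083 = 0.044598 + 0.007056 = 0.051655
P80 = (1/0.051655)² = 19.3593² = 374.78 µm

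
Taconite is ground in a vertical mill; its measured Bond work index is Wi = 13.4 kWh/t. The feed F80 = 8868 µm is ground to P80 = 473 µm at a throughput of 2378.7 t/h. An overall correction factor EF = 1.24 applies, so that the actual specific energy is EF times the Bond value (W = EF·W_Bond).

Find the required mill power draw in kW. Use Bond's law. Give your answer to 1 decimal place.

W = 10 Wi (P80^-0.5 − F80^-0.5)
W = 10·13.4·(1/√473 − 1/√8868) = 10·13.4·(0.035361) = 4.7384 kWh/t
Corrected W = EF·W_Bond = 1.24·4.7384 = 5.8756 kWh/t
P_mill = W·ṁ = 5.8756·2378.7 = 13976.2 kW

P = 13976.2 kW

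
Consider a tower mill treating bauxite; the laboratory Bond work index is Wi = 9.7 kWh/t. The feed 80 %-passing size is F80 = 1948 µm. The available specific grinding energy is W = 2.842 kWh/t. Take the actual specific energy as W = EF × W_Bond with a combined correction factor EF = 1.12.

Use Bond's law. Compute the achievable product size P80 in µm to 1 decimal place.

W = 10 Wi (1/√P80 − 1/√F80)  [Bond]
W_Bond = W / EF = 2.842 / 1.12 = 2.5375 kWh/t
⇒ 1/√P80 = W_Bond/(10 Wi) + 1/√F80
  = 2.5375/(10·9.7) + 1/√1948 = 0.026160 + 0.022657 = 0.048817
P80 = (1/0.048817)² = 20.4847² = 419.62 µm

P80 = 419.6 µm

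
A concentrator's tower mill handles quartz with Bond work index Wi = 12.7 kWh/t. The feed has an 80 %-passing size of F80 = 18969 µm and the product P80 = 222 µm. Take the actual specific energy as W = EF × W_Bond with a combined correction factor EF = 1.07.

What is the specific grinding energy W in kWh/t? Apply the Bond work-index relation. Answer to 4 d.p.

W = 8.1337 kWh/t

W = 10 Wi (1/√P80 − 1/√F80)  [Bond]
1/√222 = 0.067116;  1/√18969 = 0.007261
W = 10·12.7·(0.067116 − 0.007261) = 7.6016 kWh/t
W_actual = 1.07 × 7.6016 = 8.1337 kWh/t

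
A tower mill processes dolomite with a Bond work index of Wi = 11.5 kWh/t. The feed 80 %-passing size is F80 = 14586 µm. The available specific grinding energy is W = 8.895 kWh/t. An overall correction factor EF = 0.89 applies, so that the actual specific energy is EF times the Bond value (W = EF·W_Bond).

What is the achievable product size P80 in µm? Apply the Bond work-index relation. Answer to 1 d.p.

P80 = 110.4 µm

W_Bond = 10·Wi·(1/√P₈₀ − 1/√F₈₀)
W_Bond = W / EF = 8.895 / 0.89 = 9.9944 kWh/t
⇒ 1/√P80 = W_Bond/(10·Wi) + 1/√F80
  = 9.9944/(10·11.5) + 1/√14586 = 0.086908 + 0.008280 = 0.095188
P80 = (1/0.095188)² = 10.5056² = 110.37 µm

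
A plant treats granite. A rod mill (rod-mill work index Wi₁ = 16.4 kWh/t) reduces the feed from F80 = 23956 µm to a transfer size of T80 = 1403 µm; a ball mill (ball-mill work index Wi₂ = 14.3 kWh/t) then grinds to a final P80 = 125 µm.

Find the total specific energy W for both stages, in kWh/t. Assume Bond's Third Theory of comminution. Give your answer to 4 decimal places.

W = 12.2914 kWh/t

W = 10 Wi (P80^-0.5 − F80^-0.5)
Stage 1 (23956→1403 µm, Wi₁=16.4): W₁ = 10·16.4·(0.026698 − 0.006461) = 3.3188 kWh/t
Stage 2 (1403→125 µm, Wi₂=14.3): W₂ = 10·14.3·(0.089443 − 0.026698) = 8.9726 kWh/t
W = W₁ + W₂ = 3.3188 + 8.9726 = 12.2914 kWh/t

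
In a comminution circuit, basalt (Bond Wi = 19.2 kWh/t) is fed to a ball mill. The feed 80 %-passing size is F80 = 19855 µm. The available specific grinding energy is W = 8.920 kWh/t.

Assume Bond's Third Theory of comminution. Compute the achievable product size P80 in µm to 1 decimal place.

W_Bond = 10·Wi·(1/√P₈₀ − 1/√F₈₀)
⇒ 1/√P80 = W/(10·Wi) + 1/√F80
  = 8.9200/(10·19.2) + 1/√19855 = 0.046458 + 0.007097 = 0.053555
P80 = (1/0.053555)² = 18.6723² = 348.66 µm

P80 = 348.7 µm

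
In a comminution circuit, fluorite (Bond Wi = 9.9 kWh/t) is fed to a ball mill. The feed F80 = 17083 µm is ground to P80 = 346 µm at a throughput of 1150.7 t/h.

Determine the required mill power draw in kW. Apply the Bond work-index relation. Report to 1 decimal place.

W = 10 Wi / √P80 − 10 Wi / √F80
W = 10·9.9·(1/√346 − 1/√17083) = 10·9.9·(0.046109) = 4.5648 kWh/t
P = W·T = 4.5648·1150.7 = 5252.7 kW

P = 5252.7 kW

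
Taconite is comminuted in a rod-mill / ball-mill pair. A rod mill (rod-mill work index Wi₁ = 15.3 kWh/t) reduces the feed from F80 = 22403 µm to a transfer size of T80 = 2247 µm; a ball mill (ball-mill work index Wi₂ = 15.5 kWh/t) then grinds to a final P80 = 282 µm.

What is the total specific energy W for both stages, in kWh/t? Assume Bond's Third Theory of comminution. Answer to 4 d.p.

Bond:  W = 10 Wi (1/√P − 1/√F)
Stage 1 (22403→2247 µm, Wi₁=15.3): W₁ = 10·15.3·(0.021096 − 0.006681) = 2.2055 kWh/t
Stage 2 (2247→282 µm, Wi₂=15.5): W₂ = 10·15.5·(0.059549 − 0.021096) = 5.9602 kWh/t
W = W₁ + W₂ = 2.2055 + 5.9602 = 8.1657 kWh/t

W = 8.1657 kWh/t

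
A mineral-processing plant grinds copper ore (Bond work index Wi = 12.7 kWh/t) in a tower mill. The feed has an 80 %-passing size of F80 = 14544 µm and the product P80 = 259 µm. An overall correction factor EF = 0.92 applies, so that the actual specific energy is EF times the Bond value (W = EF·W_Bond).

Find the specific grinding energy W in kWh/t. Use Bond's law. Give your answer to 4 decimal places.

W = 10 Wi / √P80 − 10 Wi / √F80
1/√259 = 0.062137;  1/√14544 = 0.008292
W = 10·12.7·(0.062137 − 0.008292) = 6.8383 kWh/t
Apply correction: 6.8383 × 0.92 = 6.2912 kWh/t

W = 6.2912 kWh/t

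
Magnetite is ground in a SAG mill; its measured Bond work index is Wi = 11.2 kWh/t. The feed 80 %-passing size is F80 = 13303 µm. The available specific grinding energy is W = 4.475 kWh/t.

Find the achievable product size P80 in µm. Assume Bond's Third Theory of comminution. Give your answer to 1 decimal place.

P80 = 422.9 µm

W = 10 Wi (1/√P80 − 1/√F80)  [Bond]
P80^-0.5 = F80^-0.5 + W/(10 Wi)
  = 4.4750/(10·11.2) + 1/√13303 = 0.039955 + 0.008670 = 0.048625
P80 = (1/0.048625)² = 20.5654² = 422.93 µm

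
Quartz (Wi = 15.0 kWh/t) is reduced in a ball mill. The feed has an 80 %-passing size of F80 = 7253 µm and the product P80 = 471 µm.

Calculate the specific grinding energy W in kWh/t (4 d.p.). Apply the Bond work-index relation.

W = 10 Wi (P80^-0.5 − F80^-0.5)
1/√471 = 0.046078;  1/√7253 = 0.011742
W = 10·15.0·(0.046078 − 0.011742) = 5.1503 kWh/t

W = 5.1503 kWh/t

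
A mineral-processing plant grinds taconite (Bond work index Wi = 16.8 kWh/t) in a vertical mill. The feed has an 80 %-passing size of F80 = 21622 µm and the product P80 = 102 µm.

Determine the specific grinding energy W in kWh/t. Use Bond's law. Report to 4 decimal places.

Bond: W = 10·Wi·(1/√P80 − 1/√F80)
1/√102 = 0.099015;  1/√21622 = 0.006801
W = 10·16.8·(0.099015 − 0.006801) = 15.4920 kWh/t

W = 15.4920 kWh/t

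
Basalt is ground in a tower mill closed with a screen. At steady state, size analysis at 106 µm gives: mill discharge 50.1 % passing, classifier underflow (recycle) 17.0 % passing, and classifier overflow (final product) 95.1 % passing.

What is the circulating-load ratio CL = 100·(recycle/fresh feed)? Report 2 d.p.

Balance %-passing 106 µm (r = R/F):
(1+r)·d = r·u + o ⇒ r = (o−d)/(d−u)
r = (95.1 − 50.1)/(50.1 − 17.0) = 45.0/33.1 = 1.3595
CL = 100·r = 135.95 %

CL = 135.95 %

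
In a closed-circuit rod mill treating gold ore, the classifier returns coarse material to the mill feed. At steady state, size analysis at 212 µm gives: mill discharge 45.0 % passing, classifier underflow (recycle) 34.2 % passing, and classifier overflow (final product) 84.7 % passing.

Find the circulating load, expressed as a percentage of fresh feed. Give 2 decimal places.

Let r = R/F. Size balance at 212 µm:
Fd + Rd = Ru + Fo ⇒ R/F = (o−d)/(d−u)
r = (84.7 − 45.0)/(45.0 − 34.2) = 39.7/10.8 = 3.6759
CL = 100·r = 367.59 %

CL = 367.59 %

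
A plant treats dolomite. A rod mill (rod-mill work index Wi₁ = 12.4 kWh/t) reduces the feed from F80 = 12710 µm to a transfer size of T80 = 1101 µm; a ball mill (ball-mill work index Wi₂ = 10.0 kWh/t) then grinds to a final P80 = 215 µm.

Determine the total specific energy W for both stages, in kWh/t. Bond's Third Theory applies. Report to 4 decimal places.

W = 6.4434 kWh/t

W = 10·Wi·[P80^(−½) − F80^(−½)]
Stage 1 (12710→1101 µm, Wi₁=12.4): W₁ = 10·12.4·(0.030137 − 0.008870) = 2.6372 kWh/t
Stage 2 (1101→215 µm, Wi₂=10.0): W₂ = 10·10.0·(0.068199 − 0.030137) = 3.8062 kWh/t
W = W₁ + W₂ = 2.6372 + 3.8062 = 6.4434 kWh/t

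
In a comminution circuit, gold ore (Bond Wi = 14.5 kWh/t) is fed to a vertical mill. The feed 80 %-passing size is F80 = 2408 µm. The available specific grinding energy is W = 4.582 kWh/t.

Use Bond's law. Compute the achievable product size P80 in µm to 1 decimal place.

W = 10 Wi (P80^-0.5 − F80^-0.5)
⇒ 1/√P80 = W/(10·Wi) + 1/√F80
  = 4.5820/(10·14.5) + 1/√2408 = 0.031600 + 0.020378 = 0.051978
P80 = (1/0.051978)² = 19.2387² = 370.13 µm

P80 = 370.1 µm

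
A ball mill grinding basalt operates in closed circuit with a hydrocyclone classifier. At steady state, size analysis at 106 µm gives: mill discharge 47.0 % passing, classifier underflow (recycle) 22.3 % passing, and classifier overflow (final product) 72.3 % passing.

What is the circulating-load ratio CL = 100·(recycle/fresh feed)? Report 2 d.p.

CL = 102.43 %

Two-product formula at 106 µm:
d + r·d = r·u + o → r(d−u) = o−d
r = (72.3 − 47.0)/(47.0 − 22.3) = 25.3/24.7 = 1.0243
CL = 100·r = 102.43 %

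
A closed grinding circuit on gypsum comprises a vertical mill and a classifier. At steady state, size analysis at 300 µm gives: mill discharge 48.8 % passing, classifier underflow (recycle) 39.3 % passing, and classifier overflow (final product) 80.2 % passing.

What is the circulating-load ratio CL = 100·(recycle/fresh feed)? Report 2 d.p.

Mass balance on the −300 µm fraction:
d + r·d = r·u + o → r(d−u) = o−d
r = (80.2 − 48.8)/(48.8 − 39.3) = 31.4/9.5 = 3.3053
CL = 100·r = 330.53 %

CL = 330.53 %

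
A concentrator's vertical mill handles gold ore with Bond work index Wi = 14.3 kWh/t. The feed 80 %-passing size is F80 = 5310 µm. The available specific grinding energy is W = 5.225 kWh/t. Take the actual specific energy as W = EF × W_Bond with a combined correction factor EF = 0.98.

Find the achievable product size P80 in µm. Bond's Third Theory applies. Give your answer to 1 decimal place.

Bond: W = 10·Wi·(1/√P80 − 1/√F80)
W_Bond = W / EF = 5.225 / 0.98 = 5.3316 kWh/t
1/√P80 = 1/√F80 + W_Bond/(10·Wi)
  = 5.3316/(10·14.3) + 1/√5310 = 0.037284 + 0.013723 = 0.051007
P80 = (1/0.051007)² = 19.6051² = 384.36 µm

P80 = 384.4 µm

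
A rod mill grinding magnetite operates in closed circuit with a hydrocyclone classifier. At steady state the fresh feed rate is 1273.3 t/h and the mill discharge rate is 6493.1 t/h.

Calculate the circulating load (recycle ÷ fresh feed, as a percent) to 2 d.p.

CL = 409.94 %

M = F + R at steady state, so:
R = M − F = 6493.1 − 1273.3 = 5219.8 t/h
CL = 100·R/F = 100·5219.8/1273.3 = 409.94 %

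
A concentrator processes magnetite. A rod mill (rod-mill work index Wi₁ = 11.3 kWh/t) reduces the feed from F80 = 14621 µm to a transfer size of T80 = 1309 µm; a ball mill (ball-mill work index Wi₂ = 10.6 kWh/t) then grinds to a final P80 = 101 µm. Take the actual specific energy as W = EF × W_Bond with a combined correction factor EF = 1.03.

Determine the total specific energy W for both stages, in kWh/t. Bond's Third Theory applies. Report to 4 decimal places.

Bond: W = 10·Wi·(1/√P80 − 1/√F80)
Stage 1 (14621→1309 µm, Wi₁=11.3): W₁ = 10·11.3·(0.027639 − 0.008270) = 2.1887 kWh/t
Stage 2 (1309→101 µm, Wi₂=10.6): W₂ = 10·10.6·(0.099504 − 0.027639) = 7.6176 kWh/t
W = W₁ + W₂ = 2.1887 + 7.6176 = 9.8063 kWh/t
Apply correction: 9.8063 × 1.03 = 10.1005 kWh/t

W = 10.1005 kWh/t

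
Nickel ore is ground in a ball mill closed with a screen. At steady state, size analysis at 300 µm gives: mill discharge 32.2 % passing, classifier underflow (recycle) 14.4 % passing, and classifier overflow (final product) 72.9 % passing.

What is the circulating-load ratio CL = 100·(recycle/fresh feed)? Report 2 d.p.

Balance %-passing 300 µm (r = R/F):
r = (o − d)/(d − u)
r = (72.9 − 32.2)/(32.2 − 14.4) = 40.7/17.8 = 2.2865
CL = 100·r = 228.65 %

CL = 228.65 %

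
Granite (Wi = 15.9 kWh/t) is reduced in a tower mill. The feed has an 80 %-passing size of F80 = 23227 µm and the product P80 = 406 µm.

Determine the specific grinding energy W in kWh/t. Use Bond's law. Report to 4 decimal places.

W = 6.8478 kWh/t

Bond:  W = 10 Wi (1/√P − 1/√F)
1/√406 = 0.049629;  1/√23227 = 0.006562
W = 10·15.9·(0.049629 − 0.006562) = 6.8478 kWh/t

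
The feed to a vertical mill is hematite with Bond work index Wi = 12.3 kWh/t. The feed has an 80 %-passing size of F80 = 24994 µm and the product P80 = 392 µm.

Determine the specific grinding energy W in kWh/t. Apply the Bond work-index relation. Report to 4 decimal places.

W = 10 Wi (P80^-0.5 − F80^-0.5)
1/√392 = 0.050508;  1/√24994 = 0.006325
W = 10·12.3·(0.050508 − 0.006325) = 5.4344 kWh/t

W = 5.4344 kWh/t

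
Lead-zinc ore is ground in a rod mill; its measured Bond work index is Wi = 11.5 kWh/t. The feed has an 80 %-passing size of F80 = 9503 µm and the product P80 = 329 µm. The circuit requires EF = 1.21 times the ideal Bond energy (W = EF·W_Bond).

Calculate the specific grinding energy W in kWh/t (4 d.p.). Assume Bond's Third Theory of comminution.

W = 10·Wi·(P80^(-½) − F80^(-½))
1/√329 = 0.055132;  1/√9503 = 0.010258
W = 10·11.5·(0.055132 − 0.010258) = 5.1605 kWh/t
Corrected W = EF·W_Bond = 1.21·5.1605 = 6.2442 kWh/t

W = 6.2442 kWh/t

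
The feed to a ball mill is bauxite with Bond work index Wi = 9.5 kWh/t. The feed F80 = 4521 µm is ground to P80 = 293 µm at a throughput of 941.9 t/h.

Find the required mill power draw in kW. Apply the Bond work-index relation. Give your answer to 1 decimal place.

W = 10 Wi / √P80 − 10 Wi / √F80
W = 10·9.5·(1/√293 − 1/√4521) = 10·9.5·(0.043548) = 4.1371 kWh/t
P_mill = W·ṁ = 4.1371·941.9 = 3896.7 kW

P = 3896.7 kW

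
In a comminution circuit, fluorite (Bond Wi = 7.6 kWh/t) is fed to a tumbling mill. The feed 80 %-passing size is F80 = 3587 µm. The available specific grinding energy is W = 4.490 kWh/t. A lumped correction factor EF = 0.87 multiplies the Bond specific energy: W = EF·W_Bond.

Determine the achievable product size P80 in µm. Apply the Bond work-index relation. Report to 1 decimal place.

P80 = 139.7 µm

W = 10·Wi·(P80^(-½) − F80^(-½))
W_Bond = W / EF = 4.490 / 0.87 = 5.1609 kWh/t
P80^-0.5 = F80^-0.5 + W_Bond/(10 Wi)
  = 5.1609/(10·7.6) + 1/√3587 = 0.067907 + 0.016697 = 0.084604
P80 = (1/0.084604)² = 11.8198² = 139.71 µm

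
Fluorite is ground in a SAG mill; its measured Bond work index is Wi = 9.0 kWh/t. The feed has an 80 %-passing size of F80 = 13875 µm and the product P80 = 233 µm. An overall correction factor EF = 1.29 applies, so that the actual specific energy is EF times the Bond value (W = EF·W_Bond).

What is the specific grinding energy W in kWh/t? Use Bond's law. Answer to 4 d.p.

W = 6.6203 kWh/t

W = 10 Wi (1/√P80 − 1/√F80)  [Bond]
1/√233 = 0.065512;  1/√13875 = 0.008490
W = 10·9.0·(0.065512 − 0.008490) = 5.1320 kWh/t
With EF = 1.29: W = 5.1320·1.29 = 6.6203 kWh/t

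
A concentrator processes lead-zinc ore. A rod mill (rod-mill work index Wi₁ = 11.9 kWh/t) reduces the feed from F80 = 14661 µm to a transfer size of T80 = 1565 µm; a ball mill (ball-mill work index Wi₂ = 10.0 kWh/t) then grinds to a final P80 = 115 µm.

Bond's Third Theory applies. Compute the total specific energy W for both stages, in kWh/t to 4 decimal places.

W = 8.8225 kWh/t

Bond: W = 10·Wi·(1/√P80 − 1/√F80)
Stage 1 (14661→1565 µm, Wi₁=11.9): W₁ = 10·11.9·(0.025278 − 0.008259) = 2.0253 kWh/t
Stage 2 (1565→115 µm, Wi₂=10.0): W₂ = 10·10.0·(0.093250 − 0.025278) = 6.7972 kWh/t
W = W₁ + W₂ = 2.0253 + 6.7972 = 8.8225 kWh/t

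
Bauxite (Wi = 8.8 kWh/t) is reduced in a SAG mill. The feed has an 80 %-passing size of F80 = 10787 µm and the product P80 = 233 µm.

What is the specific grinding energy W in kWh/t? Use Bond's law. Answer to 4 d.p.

W = 4.9178 kWh/t

W = 10 Wi (1/√P80 − 1/√F80)  [Bond]
1/√233 = 0.065512;  1/√10787 = 0.009628
W = 10·8.8·(0.065512 − 0.009628) = 4.9178 kWh/t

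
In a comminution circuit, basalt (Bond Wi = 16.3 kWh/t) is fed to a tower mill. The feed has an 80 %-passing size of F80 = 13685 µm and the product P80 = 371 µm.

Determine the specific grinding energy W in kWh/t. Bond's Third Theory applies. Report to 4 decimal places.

W = 10 Wi (P80^-0.5 − F80^-0.5)
1/√371 = 0.051917;  1/√13685 = 0.008548
W = 10·16.3·(0.051917 − 0.008548) = 7.0692 kWh/t

W = 7.0692 kWh/t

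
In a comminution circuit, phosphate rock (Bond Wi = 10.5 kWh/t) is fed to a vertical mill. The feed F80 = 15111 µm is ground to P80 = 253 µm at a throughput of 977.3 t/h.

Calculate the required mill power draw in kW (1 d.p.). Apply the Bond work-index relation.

P = 5616.7 kW

W_Bond = 10·Wi·(1/√P₈₀ − 1/√F₈₀)
W = 10·10.5·(1/√253 − 1/√15111) = 10·10.5·(0.054735) = 5.7471 kWh/t
P = W·T = 5.7471·977.3 = 5616.7 kW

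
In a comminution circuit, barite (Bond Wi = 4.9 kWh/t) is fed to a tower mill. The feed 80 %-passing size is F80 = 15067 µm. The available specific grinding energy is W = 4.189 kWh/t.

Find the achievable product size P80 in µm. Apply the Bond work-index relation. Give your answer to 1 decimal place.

P80 = 114.1 µm

W = 10·Wi·(P80^(-½) − F80^(-½))
P80^-0.5 = F80^-0.5 + W/(10 Wi)
  = 4.1890/(10·4.9) + 1/√15067 = 0.085490 + 0.008147 = 0.093637
P80 = (1/0.093637)² = 10.6796² = 114.05 µm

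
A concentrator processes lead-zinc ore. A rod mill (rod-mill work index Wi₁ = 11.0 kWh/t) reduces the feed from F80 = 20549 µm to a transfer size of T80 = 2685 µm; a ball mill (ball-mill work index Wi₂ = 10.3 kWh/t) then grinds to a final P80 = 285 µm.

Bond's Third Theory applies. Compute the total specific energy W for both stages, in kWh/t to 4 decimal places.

W = 10·Wi·(P80^(-½) − F80^(-½))
Stage 1 (20549→2685 µm, Wi₁=11.0): W₁ = 10·11.0·(0.019299 − 0.006976) = 1.3555 kWh/t
Stage 2 (2685→285 µm, Wi₂=10.3): W₂ = 10·10.3·(0.059235 − 0.019299) = 4.1134 kWh/t
W = W₁ + W₂ = 1.3555 + 4.1134 = 5.4689 kWh/t

W = 5.4689 kWh/t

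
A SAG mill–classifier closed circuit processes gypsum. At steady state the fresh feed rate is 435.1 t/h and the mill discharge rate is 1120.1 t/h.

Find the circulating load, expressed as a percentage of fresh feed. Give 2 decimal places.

Discharge = new feed + return, hence
R = M − F = 1120.1 − 435.1 = 685.0 t/h
CL = 100·R/F = 100·685.0/435.1 = 157.44 %

CL = 157.44 %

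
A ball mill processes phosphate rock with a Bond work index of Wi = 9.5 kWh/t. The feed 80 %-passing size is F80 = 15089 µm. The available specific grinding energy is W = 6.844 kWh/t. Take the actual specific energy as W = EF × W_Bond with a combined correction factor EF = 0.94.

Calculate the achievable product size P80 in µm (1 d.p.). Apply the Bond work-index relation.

W = 10·Wi·(P80^(-½) − F80^(-½))
W_Bond = W / EF = 6.844 / 0.94 = 7.2809 kWh/t
P80^(−½) = W_Bond/(10 Wi) + F80^(−½)
  = 7.2809/(10·9.5) + 1/√15089 = 0.076641 + 0.008141 = 0.084781
P80 = (1/0.084781)² = 11.7950² = 139.12 µm

P80 = 139.1 µm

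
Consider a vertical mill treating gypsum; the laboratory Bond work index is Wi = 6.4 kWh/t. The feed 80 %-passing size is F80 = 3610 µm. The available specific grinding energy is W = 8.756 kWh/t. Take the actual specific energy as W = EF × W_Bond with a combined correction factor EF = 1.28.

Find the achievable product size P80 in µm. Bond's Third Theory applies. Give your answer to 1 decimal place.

Bond:  W = 10 Wi (1/√P − 1/√F)
W_Bond = W / EF = 8.756 / 1.28 = 6.8406 kWh/t
P80^(−½) = W_Bond/(10 Wi) + F80^(−½)
  = 6.8406/(10·6.4) + 1/√3610 = 0.106885 + 0.016644 = 0.123528
P80 = (1/0.123528)² = 8.0953² = 65.53 µm

P80 = 65.5 µm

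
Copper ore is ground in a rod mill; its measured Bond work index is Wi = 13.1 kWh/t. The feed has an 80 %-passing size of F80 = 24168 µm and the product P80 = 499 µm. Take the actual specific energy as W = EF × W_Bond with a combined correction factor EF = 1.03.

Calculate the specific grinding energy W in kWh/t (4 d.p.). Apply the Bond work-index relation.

W = 10 Wi (P80^-0.5 − F80^-0.5)
1/√499 = 0.044766;  1/√24168 = 0.006432
W = 10·13.1·(0.044766 − 0.006432) = 5.0217 kWh/t
Apply correction: 5.0217 × 1.03 = 5.1724 kWh/t

W = 5.1724 kWh/t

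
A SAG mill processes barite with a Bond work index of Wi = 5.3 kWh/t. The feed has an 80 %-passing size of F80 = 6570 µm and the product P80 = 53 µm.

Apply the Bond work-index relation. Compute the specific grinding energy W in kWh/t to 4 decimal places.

W = 6.6262 kWh/t

Bond: W = 10·Wi·(1/√P80 − 1/√F80)
1/√53 = 0.137361;  1/√6570 = 0.012337
W = 10·5.3·(0.137361 − 0.012337) = 6.6262 kWh/t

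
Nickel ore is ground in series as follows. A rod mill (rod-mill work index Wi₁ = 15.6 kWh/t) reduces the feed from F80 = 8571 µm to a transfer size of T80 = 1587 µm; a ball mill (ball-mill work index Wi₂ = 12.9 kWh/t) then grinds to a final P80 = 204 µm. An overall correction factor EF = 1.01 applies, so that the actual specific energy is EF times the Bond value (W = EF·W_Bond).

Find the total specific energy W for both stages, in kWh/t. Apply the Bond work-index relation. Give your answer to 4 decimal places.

W_Bond = 10·Wi·(1/√P₈₀ − 1/√F₈₀)
Stage 1 (8571→1587 µm, Wi₁=15.6): W₁ = 10·15.6·(0.025102 − 0.010802) = 2.2309 kWh/t
Stage 2 (1587→204 µm, Wi₂=12.9): W₂ = 10·12.9·(0.070014 − 0.025102) = 5.7936 kWh/t
W = W₁ + W₂ = 2.2309 + 5.7936 = 8.0245 kWh/t
Corrected W = EF·W_Bond = 1.01·8.0245 = 8.1048 kWh/t

W = 8.1048 kWh/t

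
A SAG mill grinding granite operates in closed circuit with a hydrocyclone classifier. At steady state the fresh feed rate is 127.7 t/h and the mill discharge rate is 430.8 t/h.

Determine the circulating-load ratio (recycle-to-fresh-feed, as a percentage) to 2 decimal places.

CL = 237.35 %

M = F + R at steady state, so:
R = M − F = 430.8 − 127.7 = 303.1 t/h
CL = 100·R/F = 100·303.1/127.7 = 237.35 %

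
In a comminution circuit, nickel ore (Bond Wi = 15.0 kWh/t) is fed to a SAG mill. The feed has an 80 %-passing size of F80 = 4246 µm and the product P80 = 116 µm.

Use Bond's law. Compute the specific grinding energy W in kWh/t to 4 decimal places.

W = 10 Wi (1/√P80 − 1/√F80)  [Bond]
1/√116 = 0.092848;  1/√4246 = 0.015347
W = 10·15.0·(0.092848 − 0.015347) = 11.6252 kWh/t

W = 11.6252 kWh/t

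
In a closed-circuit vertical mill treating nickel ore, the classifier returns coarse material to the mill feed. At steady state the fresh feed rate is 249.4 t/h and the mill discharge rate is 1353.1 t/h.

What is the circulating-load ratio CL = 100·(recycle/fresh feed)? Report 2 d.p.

CL = 442.54 %

Steady state: M = F + R.
R = M − F = 1353.1 − 249.4 = 1103.7 t/h
CL = 100·R/F = 100·1103.7/249.4 = 442.54 %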